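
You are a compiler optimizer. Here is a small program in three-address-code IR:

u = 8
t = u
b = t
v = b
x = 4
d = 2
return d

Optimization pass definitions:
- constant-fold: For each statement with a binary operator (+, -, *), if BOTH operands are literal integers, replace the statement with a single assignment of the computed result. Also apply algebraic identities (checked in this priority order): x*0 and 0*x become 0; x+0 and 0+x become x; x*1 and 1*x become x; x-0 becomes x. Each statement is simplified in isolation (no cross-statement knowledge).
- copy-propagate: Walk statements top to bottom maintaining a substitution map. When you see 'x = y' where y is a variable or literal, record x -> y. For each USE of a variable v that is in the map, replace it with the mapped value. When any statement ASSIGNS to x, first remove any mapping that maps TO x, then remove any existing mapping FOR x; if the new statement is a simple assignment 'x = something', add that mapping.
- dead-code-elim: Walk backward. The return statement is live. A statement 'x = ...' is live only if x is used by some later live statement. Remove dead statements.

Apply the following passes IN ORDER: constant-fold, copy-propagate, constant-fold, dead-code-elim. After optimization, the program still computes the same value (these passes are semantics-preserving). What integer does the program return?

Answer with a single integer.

Answer: 2

Derivation:
Initial IR:
  u = 8
  t = u
  b = t
  v = b
  x = 4
  d = 2
  return d
After constant-fold (7 stmts):
  u = 8
  t = u
  b = t
  v = b
  x = 4
  d = 2
  return d
After copy-propagate (7 stmts):
  u = 8
  t = 8
  b = 8
  v = 8
  x = 4
  d = 2
  return 2
After constant-fold (7 stmts):
  u = 8
  t = 8
  b = 8
  v = 8
  x = 4
  d = 2
  return 2
After dead-code-elim (1 stmts):
  return 2
Evaluate:
  u = 8  =>  u = 8
  t = u  =>  t = 8
  b = t  =>  b = 8
  v = b  =>  v = 8
  x = 4  =>  x = 4
  d = 2  =>  d = 2
  return d = 2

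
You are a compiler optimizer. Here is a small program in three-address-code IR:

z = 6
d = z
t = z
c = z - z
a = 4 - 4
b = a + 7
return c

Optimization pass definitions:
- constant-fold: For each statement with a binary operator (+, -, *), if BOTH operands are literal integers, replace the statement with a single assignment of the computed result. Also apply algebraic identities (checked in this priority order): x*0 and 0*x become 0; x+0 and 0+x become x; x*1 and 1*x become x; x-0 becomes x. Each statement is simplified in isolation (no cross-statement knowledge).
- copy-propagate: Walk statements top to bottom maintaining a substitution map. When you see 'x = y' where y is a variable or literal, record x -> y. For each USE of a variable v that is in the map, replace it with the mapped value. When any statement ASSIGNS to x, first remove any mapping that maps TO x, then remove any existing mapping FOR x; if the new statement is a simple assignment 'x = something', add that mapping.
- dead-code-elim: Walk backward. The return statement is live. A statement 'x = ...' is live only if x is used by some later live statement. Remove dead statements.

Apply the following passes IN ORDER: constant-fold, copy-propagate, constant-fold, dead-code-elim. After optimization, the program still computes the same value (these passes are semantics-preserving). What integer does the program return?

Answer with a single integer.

Answer: 0

Derivation:
Initial IR:
  z = 6
  d = z
  t = z
  c = z - z
  a = 4 - 4
  b = a + 7
  return c
After constant-fold (7 stmts):
  z = 6
  d = z
  t = z
  c = z - z
  a = 0
  b = a + 7
  return c
After copy-propagate (7 stmts):
  z = 6
  d = 6
  t = 6
  c = 6 - 6
  a = 0
  b = 0 + 7
  return c
After constant-fold (7 stmts):
  z = 6
  d = 6
  t = 6
  c = 0
  a = 0
  b = 7
  return c
After dead-code-elim (2 stmts):
  c = 0
  return c
Evaluate:
  z = 6  =>  z = 6
  d = z  =>  d = 6
  t = z  =>  t = 6
  c = z - z  =>  c = 0
  a = 4 - 4  =>  a = 0
  b = a + 7  =>  b = 7
  return c = 0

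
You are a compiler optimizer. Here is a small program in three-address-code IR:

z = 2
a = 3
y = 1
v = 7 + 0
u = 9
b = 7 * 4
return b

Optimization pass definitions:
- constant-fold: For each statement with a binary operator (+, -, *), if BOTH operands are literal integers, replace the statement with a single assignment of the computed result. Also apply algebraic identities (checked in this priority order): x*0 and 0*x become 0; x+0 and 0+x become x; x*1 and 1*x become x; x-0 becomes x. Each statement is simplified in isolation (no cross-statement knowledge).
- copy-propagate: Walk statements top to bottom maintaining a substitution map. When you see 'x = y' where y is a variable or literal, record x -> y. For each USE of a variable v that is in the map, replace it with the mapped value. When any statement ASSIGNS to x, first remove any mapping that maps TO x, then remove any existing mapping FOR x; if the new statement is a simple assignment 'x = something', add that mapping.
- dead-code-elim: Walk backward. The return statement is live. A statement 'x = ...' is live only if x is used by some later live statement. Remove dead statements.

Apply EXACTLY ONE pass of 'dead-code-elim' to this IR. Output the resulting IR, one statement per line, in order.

Applying dead-code-elim statement-by-statement:
  [7] return b  -> KEEP (return); live=['b']
  [6] b = 7 * 4  -> KEEP; live=[]
  [5] u = 9  -> DEAD (u not live)
  [4] v = 7 + 0  -> DEAD (v not live)
  [3] y = 1  -> DEAD (y not live)
  [2] a = 3  -> DEAD (a not live)
  [1] z = 2  -> DEAD (z not live)
Result (2 stmts):
  b = 7 * 4
  return b

Answer: b = 7 * 4
return b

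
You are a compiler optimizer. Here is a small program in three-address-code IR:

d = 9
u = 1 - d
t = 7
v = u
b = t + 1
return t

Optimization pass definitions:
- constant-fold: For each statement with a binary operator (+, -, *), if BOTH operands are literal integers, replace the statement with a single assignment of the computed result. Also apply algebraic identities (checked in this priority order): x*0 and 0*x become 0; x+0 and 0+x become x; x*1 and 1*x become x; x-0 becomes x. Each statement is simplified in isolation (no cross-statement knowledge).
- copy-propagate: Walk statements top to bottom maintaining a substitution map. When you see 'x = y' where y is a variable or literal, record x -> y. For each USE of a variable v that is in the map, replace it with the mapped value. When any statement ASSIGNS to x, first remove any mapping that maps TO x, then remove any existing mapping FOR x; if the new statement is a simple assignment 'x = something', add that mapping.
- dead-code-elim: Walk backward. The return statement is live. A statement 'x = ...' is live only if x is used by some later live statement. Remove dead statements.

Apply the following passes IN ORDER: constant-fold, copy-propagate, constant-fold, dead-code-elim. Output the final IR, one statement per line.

Initial IR:
  d = 9
  u = 1 - d
  t = 7
  v = u
  b = t + 1
  return t
After constant-fold (6 stmts):
  d = 9
  u = 1 - d
  t = 7
  v = u
  b = t + 1
  return t
After copy-propagate (6 stmts):
  d = 9
  u = 1 - 9
  t = 7
  v = u
  b = 7 + 1
  return 7
After constant-fold (6 stmts):
  d = 9
  u = -8
  t = 7
  v = u
  b = 8
  return 7
After dead-code-elim (1 stmts):
  return 7

Answer: return 7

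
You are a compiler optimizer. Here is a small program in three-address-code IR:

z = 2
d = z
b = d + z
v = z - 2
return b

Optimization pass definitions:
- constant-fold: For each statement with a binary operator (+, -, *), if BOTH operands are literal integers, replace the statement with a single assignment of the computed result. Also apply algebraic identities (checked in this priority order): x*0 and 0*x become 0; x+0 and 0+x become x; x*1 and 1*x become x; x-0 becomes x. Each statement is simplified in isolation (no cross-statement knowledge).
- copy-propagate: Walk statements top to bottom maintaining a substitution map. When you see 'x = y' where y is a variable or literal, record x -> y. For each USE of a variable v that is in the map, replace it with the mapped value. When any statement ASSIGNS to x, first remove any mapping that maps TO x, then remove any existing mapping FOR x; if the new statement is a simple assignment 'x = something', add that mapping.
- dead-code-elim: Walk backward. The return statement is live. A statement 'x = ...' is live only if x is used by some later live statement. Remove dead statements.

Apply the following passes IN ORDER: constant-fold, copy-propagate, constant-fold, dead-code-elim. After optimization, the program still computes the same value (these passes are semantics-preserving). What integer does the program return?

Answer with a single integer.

Answer: 4

Derivation:
Initial IR:
  z = 2
  d = z
  b = d + z
  v = z - 2
  return b
After constant-fold (5 stmts):
  z = 2
  d = z
  b = d + z
  v = z - 2
  return b
After copy-propagate (5 stmts):
  z = 2
  d = 2
  b = 2 + 2
  v = 2 - 2
  return b
After constant-fold (5 stmts):
  z = 2
  d = 2
  b = 4
  v = 0
  return b
After dead-code-elim (2 stmts):
  b = 4
  return b
Evaluate:
  z = 2  =>  z = 2
  d = z  =>  d = 2
  b = d + z  =>  b = 4
  v = z - 2  =>  v = 0
  return b = 4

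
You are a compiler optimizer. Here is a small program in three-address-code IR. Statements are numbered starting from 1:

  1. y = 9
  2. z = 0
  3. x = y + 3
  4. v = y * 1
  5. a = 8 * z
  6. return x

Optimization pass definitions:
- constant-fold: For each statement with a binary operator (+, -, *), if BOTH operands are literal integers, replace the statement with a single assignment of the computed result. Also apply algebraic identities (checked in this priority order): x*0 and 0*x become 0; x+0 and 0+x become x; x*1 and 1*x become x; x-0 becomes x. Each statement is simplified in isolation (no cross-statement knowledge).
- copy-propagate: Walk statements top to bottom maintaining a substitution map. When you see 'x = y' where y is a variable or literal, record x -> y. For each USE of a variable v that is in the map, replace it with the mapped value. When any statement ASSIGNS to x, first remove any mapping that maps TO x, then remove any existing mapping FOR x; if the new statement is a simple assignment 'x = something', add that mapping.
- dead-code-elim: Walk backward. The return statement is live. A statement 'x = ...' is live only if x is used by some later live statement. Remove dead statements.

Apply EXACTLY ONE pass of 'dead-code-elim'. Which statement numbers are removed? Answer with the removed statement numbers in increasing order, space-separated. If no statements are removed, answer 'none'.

Answer: 2 4 5

Derivation:
Backward liveness scan:
Stmt 1 'y = 9': KEEP (y is live); live-in = []
Stmt 2 'z = 0': DEAD (z not in live set ['y'])
Stmt 3 'x = y + 3': KEEP (x is live); live-in = ['y']
Stmt 4 'v = y * 1': DEAD (v not in live set ['x'])
Stmt 5 'a = 8 * z': DEAD (a not in live set ['x'])
Stmt 6 'return x': KEEP (return); live-in = ['x']
Removed statement numbers: [2, 4, 5]
Surviving IR:
  y = 9
  x = y + 3
  return x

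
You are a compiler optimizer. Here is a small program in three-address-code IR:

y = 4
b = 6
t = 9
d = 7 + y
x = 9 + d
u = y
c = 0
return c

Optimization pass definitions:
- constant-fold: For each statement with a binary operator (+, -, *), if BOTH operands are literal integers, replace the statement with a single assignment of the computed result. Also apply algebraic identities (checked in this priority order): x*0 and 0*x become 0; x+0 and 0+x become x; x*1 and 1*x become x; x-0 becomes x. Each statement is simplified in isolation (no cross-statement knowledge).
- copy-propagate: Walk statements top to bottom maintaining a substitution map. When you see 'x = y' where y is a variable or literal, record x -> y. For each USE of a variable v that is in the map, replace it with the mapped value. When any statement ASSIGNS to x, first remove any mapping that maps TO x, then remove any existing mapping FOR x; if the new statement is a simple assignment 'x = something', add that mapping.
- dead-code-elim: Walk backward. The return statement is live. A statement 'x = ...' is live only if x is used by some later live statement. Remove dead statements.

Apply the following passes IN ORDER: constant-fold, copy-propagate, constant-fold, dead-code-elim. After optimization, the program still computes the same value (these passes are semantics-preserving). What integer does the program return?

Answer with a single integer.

Initial IR:
  y = 4
  b = 6
  t = 9
  d = 7 + y
  x = 9 + d
  u = y
  c = 0
  return c
After constant-fold (8 stmts):
  y = 4
  b = 6
  t = 9
  d = 7 + y
  x = 9 + d
  u = y
  c = 0
  return c
After copy-propagate (8 stmts):
  y = 4
  b = 6
  t = 9
  d = 7 + 4
  x = 9 + d
  u = 4
  c = 0
  return 0
After constant-fold (8 stmts):
  y = 4
  b = 6
  t = 9
  d = 11
  x = 9 + d
  u = 4
  c = 0
  return 0
After dead-code-elim (1 stmts):
  return 0
Evaluate:
  y = 4  =>  y = 4
  b = 6  =>  b = 6
  t = 9  =>  t = 9
  d = 7 + y  =>  d = 11
  x = 9 + d  =>  x = 20
  u = y  =>  u = 4
  c = 0  =>  c = 0
  return c = 0

Answer: 0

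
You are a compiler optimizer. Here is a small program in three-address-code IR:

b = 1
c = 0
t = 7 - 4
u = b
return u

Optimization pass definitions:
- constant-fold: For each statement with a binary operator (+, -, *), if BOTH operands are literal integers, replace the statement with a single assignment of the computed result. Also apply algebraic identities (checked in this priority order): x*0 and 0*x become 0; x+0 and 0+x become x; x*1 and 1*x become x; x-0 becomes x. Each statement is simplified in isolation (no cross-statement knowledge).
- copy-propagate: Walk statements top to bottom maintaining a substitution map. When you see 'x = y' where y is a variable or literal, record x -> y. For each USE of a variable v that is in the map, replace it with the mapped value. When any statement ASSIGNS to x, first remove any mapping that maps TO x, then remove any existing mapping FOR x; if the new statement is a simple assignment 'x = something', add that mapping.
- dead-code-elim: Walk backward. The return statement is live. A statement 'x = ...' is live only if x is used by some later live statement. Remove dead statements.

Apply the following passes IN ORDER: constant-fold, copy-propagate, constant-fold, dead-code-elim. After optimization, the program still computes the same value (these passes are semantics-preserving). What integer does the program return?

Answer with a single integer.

Answer: 1

Derivation:
Initial IR:
  b = 1
  c = 0
  t = 7 - 4
  u = b
  return u
After constant-fold (5 stmts):
  b = 1
  c = 0
  t = 3
  u = b
  return u
After copy-propagate (5 stmts):
  b = 1
  c = 0
  t = 3
  u = 1
  return 1
After constant-fold (5 stmts):
  b = 1
  c = 0
  t = 3
  u = 1
  return 1
After dead-code-elim (1 stmts):
  return 1
Evaluate:
  b = 1  =>  b = 1
  c = 0  =>  c = 0
  t = 7 - 4  =>  t = 3
  u = b  =>  u = 1
  return u = 1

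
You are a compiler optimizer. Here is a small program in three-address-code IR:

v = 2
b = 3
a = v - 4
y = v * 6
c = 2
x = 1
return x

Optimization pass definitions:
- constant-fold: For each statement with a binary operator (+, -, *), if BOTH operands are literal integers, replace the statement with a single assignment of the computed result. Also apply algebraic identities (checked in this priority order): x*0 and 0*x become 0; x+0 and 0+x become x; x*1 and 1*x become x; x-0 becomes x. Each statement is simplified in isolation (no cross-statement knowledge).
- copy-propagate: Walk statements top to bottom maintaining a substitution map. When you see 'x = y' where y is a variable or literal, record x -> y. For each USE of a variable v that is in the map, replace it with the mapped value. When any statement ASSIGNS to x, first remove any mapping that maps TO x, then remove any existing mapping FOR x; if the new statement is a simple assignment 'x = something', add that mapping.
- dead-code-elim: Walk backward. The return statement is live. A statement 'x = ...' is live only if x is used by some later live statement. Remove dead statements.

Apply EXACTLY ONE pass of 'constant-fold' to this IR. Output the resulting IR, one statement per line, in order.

Applying constant-fold statement-by-statement:
  [1] v = 2  (unchanged)
  [2] b = 3  (unchanged)
  [3] a = v - 4  (unchanged)
  [4] y = v * 6  (unchanged)
  [5] c = 2  (unchanged)
  [6] x = 1  (unchanged)
  [7] return x  (unchanged)
Result (7 stmts):
  v = 2
  b = 3
  a = v - 4
  y = v * 6
  c = 2
  x = 1
  return x

Answer: v = 2
b = 3
a = v - 4
y = v * 6
c = 2
x = 1
return x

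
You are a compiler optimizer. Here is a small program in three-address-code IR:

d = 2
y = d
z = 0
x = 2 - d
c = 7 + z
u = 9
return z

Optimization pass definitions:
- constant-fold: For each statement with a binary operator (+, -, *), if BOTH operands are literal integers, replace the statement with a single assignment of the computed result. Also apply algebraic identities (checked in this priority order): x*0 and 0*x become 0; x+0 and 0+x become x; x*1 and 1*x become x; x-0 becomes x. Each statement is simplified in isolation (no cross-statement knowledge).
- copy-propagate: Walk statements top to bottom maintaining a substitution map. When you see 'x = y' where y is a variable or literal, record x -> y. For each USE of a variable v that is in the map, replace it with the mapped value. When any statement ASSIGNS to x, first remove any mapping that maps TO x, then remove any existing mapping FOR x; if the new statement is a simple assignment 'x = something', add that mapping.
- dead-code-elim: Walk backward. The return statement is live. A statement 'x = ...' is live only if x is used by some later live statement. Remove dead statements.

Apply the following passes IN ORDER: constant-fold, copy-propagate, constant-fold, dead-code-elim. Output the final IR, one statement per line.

Initial IR:
  d = 2
  y = d
  z = 0
  x = 2 - d
  c = 7 + z
  u = 9
  return z
After constant-fold (7 stmts):
  d = 2
  y = d
  z = 0
  x = 2 - d
  c = 7 + z
  u = 9
  return z
After copy-propagate (7 stmts):
  d = 2
  y = 2
  z = 0
  x = 2 - 2
  c = 7 + 0
  u = 9
  return 0
After constant-fold (7 stmts):
  d = 2
  y = 2
  z = 0
  x = 0
  c = 7
  u = 9
  return 0
After dead-code-elim (1 stmts):
  return 0

Answer: return 0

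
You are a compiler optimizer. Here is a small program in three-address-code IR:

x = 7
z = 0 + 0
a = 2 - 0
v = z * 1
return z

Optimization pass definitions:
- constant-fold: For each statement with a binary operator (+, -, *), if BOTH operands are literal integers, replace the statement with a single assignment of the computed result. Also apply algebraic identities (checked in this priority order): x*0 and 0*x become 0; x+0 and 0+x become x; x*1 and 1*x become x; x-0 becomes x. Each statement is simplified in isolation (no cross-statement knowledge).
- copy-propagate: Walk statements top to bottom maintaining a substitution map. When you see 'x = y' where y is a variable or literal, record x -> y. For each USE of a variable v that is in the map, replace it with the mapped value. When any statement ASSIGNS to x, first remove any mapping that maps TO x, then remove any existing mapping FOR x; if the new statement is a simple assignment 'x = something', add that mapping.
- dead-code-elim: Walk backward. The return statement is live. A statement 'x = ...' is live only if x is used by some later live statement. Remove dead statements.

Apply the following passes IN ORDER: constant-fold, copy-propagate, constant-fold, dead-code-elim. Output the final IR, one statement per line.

Answer: return 0

Derivation:
Initial IR:
  x = 7
  z = 0 + 0
  a = 2 - 0
  v = z * 1
  return z
After constant-fold (5 stmts):
  x = 7
  z = 0
  a = 2
  v = z
  return z
After copy-propagate (5 stmts):
  x = 7
  z = 0
  a = 2
  v = 0
  return 0
After constant-fold (5 stmts):
  x = 7
  z = 0
  a = 2
  v = 0
  return 0
After dead-code-elim (1 stmts):
  return 0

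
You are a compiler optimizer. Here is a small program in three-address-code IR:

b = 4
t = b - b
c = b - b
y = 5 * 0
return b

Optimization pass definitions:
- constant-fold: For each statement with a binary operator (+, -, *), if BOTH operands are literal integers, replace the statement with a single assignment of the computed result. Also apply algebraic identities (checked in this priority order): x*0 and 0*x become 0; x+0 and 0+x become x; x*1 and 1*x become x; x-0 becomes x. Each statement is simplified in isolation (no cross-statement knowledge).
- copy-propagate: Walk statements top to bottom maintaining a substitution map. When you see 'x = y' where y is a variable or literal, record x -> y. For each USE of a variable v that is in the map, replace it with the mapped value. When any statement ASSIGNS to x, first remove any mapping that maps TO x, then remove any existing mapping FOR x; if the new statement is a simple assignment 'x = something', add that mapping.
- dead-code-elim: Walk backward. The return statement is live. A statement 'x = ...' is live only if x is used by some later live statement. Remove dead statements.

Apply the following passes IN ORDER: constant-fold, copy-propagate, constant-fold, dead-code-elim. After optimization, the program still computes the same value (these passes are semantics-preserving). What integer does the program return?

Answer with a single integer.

Answer: 4

Derivation:
Initial IR:
  b = 4
  t = b - b
  c = b - b
  y = 5 * 0
  return b
After constant-fold (5 stmts):
  b = 4
  t = b - b
  c = b - b
  y = 0
  return b
After copy-propagate (5 stmts):
  b = 4
  t = 4 - 4
  c = 4 - 4
  y = 0
  return 4
After constant-fold (5 stmts):
  b = 4
  t = 0
  c = 0
  y = 0
  return 4
After dead-code-elim (1 stmts):
  return 4
Evaluate:
  b = 4  =>  b = 4
  t = b - b  =>  t = 0
  c = b - b  =>  c = 0
  y = 5 * 0  =>  y = 0
  return b = 4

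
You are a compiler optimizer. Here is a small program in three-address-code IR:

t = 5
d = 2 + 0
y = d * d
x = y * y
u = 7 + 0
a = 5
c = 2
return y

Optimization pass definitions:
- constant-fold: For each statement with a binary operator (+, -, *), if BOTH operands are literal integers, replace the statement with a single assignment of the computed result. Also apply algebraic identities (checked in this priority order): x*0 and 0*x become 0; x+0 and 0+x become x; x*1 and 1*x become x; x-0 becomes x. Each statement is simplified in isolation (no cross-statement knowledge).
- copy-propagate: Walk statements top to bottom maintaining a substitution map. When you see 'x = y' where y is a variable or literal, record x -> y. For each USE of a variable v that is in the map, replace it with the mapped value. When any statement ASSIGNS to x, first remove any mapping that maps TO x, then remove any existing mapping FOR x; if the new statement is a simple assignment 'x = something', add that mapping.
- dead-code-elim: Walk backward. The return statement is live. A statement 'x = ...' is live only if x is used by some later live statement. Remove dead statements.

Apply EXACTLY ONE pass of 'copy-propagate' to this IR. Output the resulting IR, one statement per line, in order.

Applying copy-propagate statement-by-statement:
  [1] t = 5  (unchanged)
  [2] d = 2 + 0  (unchanged)
  [3] y = d * d  (unchanged)
  [4] x = y * y  (unchanged)
  [5] u = 7 + 0  (unchanged)
  [6] a = 5  (unchanged)
  [7] c = 2  (unchanged)
  [8] return y  (unchanged)
Result (8 stmts):
  t = 5
  d = 2 + 0
  y = d * d
  x = y * y
  u = 7 + 0
  a = 5
  c = 2
  return y

Answer: t = 5
d = 2 + 0
y = d * d
x = y * y
u = 7 + 0
a = 5
c = 2
return y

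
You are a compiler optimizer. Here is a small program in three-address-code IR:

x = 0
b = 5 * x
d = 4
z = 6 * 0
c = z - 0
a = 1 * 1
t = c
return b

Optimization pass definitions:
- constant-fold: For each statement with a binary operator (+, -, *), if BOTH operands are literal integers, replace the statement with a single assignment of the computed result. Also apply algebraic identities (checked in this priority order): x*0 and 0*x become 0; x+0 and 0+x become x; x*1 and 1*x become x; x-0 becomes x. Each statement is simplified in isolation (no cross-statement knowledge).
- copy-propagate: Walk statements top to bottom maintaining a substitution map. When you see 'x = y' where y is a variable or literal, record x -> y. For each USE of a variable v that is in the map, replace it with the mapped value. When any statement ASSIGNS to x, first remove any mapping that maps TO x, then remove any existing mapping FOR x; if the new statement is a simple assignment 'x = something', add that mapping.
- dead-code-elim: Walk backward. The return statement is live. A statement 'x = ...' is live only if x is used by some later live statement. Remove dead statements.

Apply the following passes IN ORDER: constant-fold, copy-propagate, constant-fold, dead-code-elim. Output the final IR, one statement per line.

Initial IR:
  x = 0
  b = 5 * x
  d = 4
  z = 6 * 0
  c = z - 0
  a = 1 * 1
  t = c
  return b
After constant-fold (8 stmts):
  x = 0
  b = 5 * x
  d = 4
  z = 0
  c = z
  a = 1
  t = c
  return b
After copy-propagate (8 stmts):
  x = 0
  b = 5 * 0
  d = 4
  z = 0
  c = 0
  a = 1
  t = 0
  return b
After constant-fold (8 stmts):
  x = 0
  b = 0
  d = 4
  z = 0
  c = 0
  a = 1
  t = 0
  return b
After dead-code-elim (2 stmts):
  b = 0
  return b

Answer: b = 0
return b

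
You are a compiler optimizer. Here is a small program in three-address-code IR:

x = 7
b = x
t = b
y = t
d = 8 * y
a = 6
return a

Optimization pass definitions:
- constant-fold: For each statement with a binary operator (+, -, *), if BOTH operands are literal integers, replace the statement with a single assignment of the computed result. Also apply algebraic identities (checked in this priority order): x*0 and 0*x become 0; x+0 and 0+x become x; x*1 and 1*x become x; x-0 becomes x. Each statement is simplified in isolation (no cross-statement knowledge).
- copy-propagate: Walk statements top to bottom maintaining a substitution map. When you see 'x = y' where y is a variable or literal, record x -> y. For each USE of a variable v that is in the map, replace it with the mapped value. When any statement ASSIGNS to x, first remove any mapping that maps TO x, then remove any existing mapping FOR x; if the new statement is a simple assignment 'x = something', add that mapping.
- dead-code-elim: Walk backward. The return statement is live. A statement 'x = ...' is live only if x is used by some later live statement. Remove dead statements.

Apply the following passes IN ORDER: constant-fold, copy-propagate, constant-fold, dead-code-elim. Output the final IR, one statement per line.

Answer: return 6

Derivation:
Initial IR:
  x = 7
  b = x
  t = b
  y = t
  d = 8 * y
  a = 6
  return a
After constant-fold (7 stmts):
  x = 7
  b = x
  t = b
  y = t
  d = 8 * y
  a = 6
  return a
After copy-propagate (7 stmts):
  x = 7
  b = 7
  t = 7
  y = 7
  d = 8 * 7
  a = 6
  return 6
After constant-fold (7 stmts):
  x = 7
  b = 7
  t = 7
  y = 7
  d = 56
  a = 6
  return 6
After dead-code-elim (1 stmts):
  return 6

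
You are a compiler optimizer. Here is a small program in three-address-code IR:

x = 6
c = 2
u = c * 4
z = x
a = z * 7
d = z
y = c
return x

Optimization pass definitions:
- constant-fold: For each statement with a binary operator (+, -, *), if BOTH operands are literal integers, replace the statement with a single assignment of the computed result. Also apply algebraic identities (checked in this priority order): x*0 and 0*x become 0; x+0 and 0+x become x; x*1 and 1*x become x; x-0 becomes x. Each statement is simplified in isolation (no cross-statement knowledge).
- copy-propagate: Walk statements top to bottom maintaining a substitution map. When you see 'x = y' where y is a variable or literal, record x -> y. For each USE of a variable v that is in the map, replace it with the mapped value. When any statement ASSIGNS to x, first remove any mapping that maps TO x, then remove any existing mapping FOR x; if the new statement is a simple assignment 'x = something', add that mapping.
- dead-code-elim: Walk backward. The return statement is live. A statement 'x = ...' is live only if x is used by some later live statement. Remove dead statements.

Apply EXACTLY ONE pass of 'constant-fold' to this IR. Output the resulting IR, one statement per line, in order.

Applying constant-fold statement-by-statement:
  [1] x = 6  (unchanged)
  [2] c = 2  (unchanged)
  [3] u = c * 4  (unchanged)
  [4] z = x  (unchanged)
  [5] a = z * 7  (unchanged)
  [6] d = z  (unchanged)
  [7] y = c  (unchanged)
  [8] return x  (unchanged)
Result (8 stmts):
  x = 6
  c = 2
  u = c * 4
  z = x
  a = z * 7
  d = z
  y = c
  return x

Answer: x = 6
c = 2
u = c * 4
z = x
a = z * 7
d = z
y = c
return x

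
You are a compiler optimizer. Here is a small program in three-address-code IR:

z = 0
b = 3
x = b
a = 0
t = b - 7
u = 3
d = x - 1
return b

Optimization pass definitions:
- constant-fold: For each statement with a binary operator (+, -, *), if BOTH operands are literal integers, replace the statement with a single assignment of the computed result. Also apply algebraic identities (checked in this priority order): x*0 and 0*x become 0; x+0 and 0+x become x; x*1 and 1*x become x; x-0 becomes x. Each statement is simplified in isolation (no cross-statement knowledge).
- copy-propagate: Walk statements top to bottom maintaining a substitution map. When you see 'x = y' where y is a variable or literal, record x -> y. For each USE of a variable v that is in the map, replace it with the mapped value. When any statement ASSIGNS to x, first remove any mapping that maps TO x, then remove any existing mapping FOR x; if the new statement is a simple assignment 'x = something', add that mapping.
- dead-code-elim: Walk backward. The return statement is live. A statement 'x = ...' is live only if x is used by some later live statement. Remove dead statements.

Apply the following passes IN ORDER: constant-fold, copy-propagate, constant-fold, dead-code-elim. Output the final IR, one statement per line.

Initial IR:
  z = 0
  b = 3
  x = b
  a = 0
  t = b - 7
  u = 3
  d = x - 1
  return b
After constant-fold (8 stmts):
  z = 0
  b = 3
  x = b
  a = 0
  t = b - 7
  u = 3
  d = x - 1
  return b
After copy-propagate (8 stmts):
  z = 0
  b = 3
  x = 3
  a = 0
  t = 3 - 7
  u = 3
  d = 3 - 1
  return 3
After constant-fold (8 stmts):
  z = 0
  b = 3
  x = 3
  a = 0
  t = -4
  u = 3
  d = 2
  return 3
After dead-code-elim (1 stmts):
  return 3

Answer: return 3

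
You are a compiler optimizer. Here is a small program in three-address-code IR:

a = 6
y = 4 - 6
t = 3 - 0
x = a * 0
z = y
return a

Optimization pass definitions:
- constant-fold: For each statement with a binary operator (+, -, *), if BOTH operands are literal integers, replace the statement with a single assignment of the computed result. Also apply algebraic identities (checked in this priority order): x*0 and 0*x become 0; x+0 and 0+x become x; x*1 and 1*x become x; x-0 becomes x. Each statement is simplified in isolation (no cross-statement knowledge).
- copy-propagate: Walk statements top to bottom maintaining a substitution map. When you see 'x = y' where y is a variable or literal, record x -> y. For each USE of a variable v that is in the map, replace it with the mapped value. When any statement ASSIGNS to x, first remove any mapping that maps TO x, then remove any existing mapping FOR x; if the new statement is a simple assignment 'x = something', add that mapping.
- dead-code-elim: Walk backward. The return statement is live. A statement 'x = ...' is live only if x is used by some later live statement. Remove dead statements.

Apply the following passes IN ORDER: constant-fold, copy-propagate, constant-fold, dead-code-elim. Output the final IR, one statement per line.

Initial IR:
  a = 6
  y = 4 - 6
  t = 3 - 0
  x = a * 0
  z = y
  return a
After constant-fold (6 stmts):
  a = 6
  y = -2
  t = 3
  x = 0
  z = y
  return a
After copy-propagate (6 stmts):
  a = 6
  y = -2
  t = 3
  x = 0
  z = -2
  return 6
After constant-fold (6 stmts):
  a = 6
  y = -2
  t = 3
  x = 0
  z = -2
  return 6
After dead-code-elim (1 stmts):
  return 6

Answer: return 6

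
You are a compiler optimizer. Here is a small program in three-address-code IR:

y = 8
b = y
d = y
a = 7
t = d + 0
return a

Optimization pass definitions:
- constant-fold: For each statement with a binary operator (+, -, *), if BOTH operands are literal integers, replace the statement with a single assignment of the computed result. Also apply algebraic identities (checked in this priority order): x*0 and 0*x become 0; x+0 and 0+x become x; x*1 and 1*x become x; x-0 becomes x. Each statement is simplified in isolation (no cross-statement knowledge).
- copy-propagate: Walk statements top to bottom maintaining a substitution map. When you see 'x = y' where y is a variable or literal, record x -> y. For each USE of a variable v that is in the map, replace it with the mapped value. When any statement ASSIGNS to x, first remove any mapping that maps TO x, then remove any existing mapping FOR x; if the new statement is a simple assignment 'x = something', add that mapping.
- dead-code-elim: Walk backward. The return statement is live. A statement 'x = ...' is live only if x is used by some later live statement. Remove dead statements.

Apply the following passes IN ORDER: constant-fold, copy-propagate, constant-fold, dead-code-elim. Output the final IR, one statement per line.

Initial IR:
  y = 8
  b = y
  d = y
  a = 7
  t = d + 0
  return a
After constant-fold (6 stmts):
  y = 8
  b = y
  d = y
  a = 7
  t = d
  return a
After copy-propagate (6 stmts):
  y = 8
  b = 8
  d = 8
  a = 7
  t = 8
  return 7
After constant-fold (6 stmts):
  y = 8
  b = 8
  d = 8
  a = 7
  t = 8
  return 7
After dead-code-elim (1 stmts):
  return 7

Answer: return 7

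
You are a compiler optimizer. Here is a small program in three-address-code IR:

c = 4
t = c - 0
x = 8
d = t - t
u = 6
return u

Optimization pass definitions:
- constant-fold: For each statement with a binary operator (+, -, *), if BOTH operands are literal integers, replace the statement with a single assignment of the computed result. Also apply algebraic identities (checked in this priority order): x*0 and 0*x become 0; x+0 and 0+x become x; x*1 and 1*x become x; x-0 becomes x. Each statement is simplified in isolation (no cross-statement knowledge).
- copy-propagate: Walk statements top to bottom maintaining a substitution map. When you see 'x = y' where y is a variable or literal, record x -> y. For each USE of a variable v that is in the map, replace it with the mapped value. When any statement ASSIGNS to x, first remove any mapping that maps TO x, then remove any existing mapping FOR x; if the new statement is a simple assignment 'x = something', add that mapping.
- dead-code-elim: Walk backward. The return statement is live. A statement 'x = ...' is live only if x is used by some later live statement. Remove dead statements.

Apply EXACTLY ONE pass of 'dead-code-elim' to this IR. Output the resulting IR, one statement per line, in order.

Applying dead-code-elim statement-by-statement:
  [6] return u  -> KEEP (return); live=['u']
  [5] u = 6  -> KEEP; live=[]
  [4] d = t - t  -> DEAD (d not live)
  [3] x = 8  -> DEAD (x not live)
  [2] t = c - 0  -> DEAD (t not live)
  [1] c = 4  -> DEAD (c not live)
Result (2 stmts):
  u = 6
  return u

Answer: u = 6
return u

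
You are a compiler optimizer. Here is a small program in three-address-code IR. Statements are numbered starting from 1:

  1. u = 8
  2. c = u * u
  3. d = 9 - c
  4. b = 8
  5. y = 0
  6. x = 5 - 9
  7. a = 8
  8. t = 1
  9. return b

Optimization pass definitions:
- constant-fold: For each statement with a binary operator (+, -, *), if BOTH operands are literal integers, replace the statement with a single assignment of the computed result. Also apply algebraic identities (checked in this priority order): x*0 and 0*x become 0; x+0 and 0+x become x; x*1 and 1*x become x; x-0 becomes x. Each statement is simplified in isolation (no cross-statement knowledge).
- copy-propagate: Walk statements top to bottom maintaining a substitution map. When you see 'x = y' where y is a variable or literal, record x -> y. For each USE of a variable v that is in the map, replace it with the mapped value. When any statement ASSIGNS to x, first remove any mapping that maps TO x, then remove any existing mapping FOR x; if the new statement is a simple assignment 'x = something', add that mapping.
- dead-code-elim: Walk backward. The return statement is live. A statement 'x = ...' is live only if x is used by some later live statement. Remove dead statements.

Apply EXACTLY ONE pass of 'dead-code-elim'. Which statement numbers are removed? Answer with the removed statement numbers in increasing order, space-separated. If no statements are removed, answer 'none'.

Answer: 1 2 3 5 6 7 8

Derivation:
Backward liveness scan:
Stmt 1 'u = 8': DEAD (u not in live set [])
Stmt 2 'c = u * u': DEAD (c not in live set [])
Stmt 3 'd = 9 - c': DEAD (d not in live set [])
Stmt 4 'b = 8': KEEP (b is live); live-in = []
Stmt 5 'y = 0': DEAD (y not in live set ['b'])
Stmt 6 'x = 5 - 9': DEAD (x not in live set ['b'])
Stmt 7 'a = 8': DEAD (a not in live set ['b'])
Stmt 8 't = 1': DEAD (t not in live set ['b'])
Stmt 9 'return b': KEEP (return); live-in = ['b']
Removed statement numbers: [1, 2, 3, 5, 6, 7, 8]
Surviving IR:
  b = 8
  return b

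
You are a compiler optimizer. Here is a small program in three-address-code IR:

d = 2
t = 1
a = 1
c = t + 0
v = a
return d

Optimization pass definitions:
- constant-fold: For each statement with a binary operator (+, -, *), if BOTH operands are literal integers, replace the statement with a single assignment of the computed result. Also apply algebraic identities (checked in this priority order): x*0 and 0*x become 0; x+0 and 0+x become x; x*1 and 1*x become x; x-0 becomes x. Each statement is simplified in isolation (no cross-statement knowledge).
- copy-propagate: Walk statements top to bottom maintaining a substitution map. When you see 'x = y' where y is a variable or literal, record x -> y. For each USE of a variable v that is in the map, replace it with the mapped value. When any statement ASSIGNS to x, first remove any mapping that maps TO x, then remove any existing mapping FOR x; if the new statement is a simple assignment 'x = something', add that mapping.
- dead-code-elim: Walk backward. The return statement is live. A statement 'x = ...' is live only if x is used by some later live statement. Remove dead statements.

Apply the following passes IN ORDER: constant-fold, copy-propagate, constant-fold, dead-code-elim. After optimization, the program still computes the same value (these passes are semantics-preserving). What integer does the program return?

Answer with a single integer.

Initial IR:
  d = 2
  t = 1
  a = 1
  c = t + 0
  v = a
  return d
After constant-fold (6 stmts):
  d = 2
  t = 1
  a = 1
  c = t
  v = a
  return d
After copy-propagate (6 stmts):
  d = 2
  t = 1
  a = 1
  c = 1
  v = 1
  return 2
After constant-fold (6 stmts):
  d = 2
  t = 1
  a = 1
  c = 1
  v = 1
  return 2
After dead-code-elim (1 stmts):
  return 2
Evaluate:
  d = 2  =>  d = 2
  t = 1  =>  t = 1
  a = 1  =>  a = 1
  c = t + 0  =>  c = 1
  v = a  =>  v = 1
  return d = 2

Answer: 2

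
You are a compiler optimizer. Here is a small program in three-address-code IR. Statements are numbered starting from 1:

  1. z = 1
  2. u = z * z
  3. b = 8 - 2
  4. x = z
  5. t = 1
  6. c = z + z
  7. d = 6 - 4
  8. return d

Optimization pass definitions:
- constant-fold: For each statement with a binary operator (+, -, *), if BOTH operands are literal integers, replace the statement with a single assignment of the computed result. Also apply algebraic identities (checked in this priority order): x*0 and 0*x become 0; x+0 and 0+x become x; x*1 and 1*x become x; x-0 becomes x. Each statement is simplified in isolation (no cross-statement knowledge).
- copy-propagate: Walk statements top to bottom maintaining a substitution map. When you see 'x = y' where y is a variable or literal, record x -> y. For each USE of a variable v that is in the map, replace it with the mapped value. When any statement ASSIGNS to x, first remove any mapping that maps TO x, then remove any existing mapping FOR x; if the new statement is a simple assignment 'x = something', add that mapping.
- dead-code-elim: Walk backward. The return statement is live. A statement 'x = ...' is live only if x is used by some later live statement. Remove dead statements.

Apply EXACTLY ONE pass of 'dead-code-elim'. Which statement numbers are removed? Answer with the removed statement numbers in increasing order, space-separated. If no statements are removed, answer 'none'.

Answer: 1 2 3 4 5 6

Derivation:
Backward liveness scan:
Stmt 1 'z = 1': DEAD (z not in live set [])
Stmt 2 'u = z * z': DEAD (u not in live set [])
Stmt 3 'b = 8 - 2': DEAD (b not in live set [])
Stmt 4 'x = z': DEAD (x not in live set [])
Stmt 5 't = 1': DEAD (t not in live set [])
Stmt 6 'c = z + z': DEAD (c not in live set [])
Stmt 7 'd = 6 - 4': KEEP (d is live); live-in = []
Stmt 8 'return d': KEEP (return); live-in = ['d']
Removed statement numbers: [1, 2, 3, 4, 5, 6]
Surviving IR:
  d = 6 - 4
  return d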